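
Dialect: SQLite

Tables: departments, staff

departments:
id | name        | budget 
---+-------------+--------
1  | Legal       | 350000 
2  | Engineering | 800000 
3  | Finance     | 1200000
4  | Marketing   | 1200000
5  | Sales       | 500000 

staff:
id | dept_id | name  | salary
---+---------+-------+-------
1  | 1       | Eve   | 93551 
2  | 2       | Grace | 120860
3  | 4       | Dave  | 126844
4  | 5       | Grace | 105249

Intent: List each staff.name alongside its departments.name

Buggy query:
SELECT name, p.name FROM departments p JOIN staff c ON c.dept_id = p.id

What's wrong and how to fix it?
Bug: Both tables have a 'name' column; the unqualified reference is ambiguous

Fix: Prefix ambiguous columns with the table alias

Corrected query:
SELECT c.name, p.name FROM departments p JOIN staff c ON c.dept_id = p.id

Result:
name  | name       
------+------------
Eve   | Legal      
Grace | Engineering
Dave  | Marketing  
Grace | Sales      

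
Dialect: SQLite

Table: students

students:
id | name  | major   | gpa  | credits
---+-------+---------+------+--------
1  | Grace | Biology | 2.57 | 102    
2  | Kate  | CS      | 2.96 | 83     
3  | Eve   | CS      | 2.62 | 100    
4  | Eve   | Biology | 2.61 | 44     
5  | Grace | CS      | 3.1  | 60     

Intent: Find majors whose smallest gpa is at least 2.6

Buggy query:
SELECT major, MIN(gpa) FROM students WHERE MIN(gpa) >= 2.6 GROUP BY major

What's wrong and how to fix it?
Bug: MIN() in WHERE is a misuse of aggregate

Fix: Use HAVING for the per-group MIN condition

Corrected query:
SELECT major, MIN(gpa) FROM students GROUP BY major HAVING MIN(gpa) >= 2.6

Result:
major | MIN(gpa)
------+---------
CS    | 2.62    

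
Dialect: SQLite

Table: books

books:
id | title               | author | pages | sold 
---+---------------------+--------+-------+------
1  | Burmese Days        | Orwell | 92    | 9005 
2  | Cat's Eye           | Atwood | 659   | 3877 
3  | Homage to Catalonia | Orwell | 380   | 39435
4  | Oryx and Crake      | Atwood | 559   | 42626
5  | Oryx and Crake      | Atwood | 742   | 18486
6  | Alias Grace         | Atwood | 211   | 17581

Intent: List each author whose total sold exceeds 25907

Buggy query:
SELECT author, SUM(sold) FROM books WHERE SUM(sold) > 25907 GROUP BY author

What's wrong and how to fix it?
Bug: SUM(sold) is an aggregate, but WHERE filters rows before aggregation

Fix: Move the aggregate condition to a HAVING clause

Corrected query:
SELECT author, SUM(sold) FROM books GROUP BY author HAVING SUM(sold) > 25907

Result:
author | SUM(sold)
-------+----------
Atwood | 82570    
Orwell | 48440    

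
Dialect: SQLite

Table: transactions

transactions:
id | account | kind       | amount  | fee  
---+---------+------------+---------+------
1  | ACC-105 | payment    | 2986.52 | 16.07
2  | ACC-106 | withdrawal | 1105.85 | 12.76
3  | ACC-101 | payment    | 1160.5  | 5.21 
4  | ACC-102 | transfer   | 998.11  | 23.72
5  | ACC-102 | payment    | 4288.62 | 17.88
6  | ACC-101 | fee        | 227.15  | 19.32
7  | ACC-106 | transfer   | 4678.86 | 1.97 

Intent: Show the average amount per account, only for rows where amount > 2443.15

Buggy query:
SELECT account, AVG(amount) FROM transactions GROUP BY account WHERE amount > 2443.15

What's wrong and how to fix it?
Bug: Row-level WHERE must come before GROUP BY in the clause order

Fix: Move the WHERE clause before GROUP BY

Corrected query:
SELECT account, AVG(amount) FROM transactions WHERE amount > 2443.15 GROUP BY account

Result:
account | AVG(amount)
--------+------------
ACC-102 | 4288.62    
ACC-105 | 2986.52    
ACC-106 | 4678.86    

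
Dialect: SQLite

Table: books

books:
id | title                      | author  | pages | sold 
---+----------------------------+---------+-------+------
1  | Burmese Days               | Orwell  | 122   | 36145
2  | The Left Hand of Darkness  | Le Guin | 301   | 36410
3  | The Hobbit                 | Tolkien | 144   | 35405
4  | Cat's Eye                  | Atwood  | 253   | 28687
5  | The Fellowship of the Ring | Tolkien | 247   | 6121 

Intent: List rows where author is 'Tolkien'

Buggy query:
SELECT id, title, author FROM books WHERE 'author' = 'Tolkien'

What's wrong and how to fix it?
Bug: Single quotes denote string literals in SQL; the column name is being compared as a constant string

Fix: Reference the column as author without single quotes

Corrected query:
SELECT id, title, author FROM books WHERE author = 'Tolkien'

Result:
id | title                      | author 
---+----------------------------+--------
3  | The Hobbit                 | Tolkien
5  | The Fellowship of the Ring | Tolkien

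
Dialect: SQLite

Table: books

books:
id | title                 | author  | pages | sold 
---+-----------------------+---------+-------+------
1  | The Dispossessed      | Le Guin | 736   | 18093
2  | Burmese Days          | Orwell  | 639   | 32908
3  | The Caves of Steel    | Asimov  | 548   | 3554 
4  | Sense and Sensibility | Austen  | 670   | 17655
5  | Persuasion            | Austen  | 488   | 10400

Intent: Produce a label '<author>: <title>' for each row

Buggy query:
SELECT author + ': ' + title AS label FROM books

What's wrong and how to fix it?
Bug: SQLite uses || for string concatenation; + coerces text to numbers (yielding 0)

Fix: Replace + with || to concatenate text

Corrected query:
SELECT author || ': ' || title AS label FROM books

Result:
label                        
-----------------------------
Le Guin: The Dispossessed    
Orwell: Burmese Days         
Asimov: The Caves of Steel   
Austen: Sense and Sensibility
Austen: Persuasion           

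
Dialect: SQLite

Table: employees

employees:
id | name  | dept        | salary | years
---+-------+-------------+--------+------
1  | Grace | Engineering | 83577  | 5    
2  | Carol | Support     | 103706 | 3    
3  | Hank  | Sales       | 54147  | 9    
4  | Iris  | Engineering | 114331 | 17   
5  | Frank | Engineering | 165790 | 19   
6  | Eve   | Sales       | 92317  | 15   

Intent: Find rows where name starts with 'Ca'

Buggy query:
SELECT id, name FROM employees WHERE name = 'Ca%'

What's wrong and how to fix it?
Bug: Wildcards only work with LIKE; '=' treats '%' as a literal character

Fix: Use LIKE for wildcard pattern matching

Corrected query:
SELECT id, name FROM employees WHERE name LIKE 'Ca%'

Result:
id | name 
---+------
2  | Carol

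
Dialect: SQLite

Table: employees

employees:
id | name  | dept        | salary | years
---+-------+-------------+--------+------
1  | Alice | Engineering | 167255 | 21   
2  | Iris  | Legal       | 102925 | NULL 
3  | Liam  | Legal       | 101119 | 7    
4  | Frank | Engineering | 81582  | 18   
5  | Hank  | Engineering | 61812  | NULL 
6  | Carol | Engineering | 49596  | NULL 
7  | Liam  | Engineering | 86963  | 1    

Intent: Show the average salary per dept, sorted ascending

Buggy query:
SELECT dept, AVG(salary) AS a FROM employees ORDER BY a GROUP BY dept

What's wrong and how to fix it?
Bug: GROUP BY must precede ORDER BY

Fix: Reorder: SELECT … FROM … GROUP BY … ORDER BY …

Corrected query:
SELECT dept, AVG(salary) AS a FROM employees GROUP BY dept ORDER BY a

Result:
dept        | a      
------------+--------
Engineering | 89441.6
Legal       | 102022 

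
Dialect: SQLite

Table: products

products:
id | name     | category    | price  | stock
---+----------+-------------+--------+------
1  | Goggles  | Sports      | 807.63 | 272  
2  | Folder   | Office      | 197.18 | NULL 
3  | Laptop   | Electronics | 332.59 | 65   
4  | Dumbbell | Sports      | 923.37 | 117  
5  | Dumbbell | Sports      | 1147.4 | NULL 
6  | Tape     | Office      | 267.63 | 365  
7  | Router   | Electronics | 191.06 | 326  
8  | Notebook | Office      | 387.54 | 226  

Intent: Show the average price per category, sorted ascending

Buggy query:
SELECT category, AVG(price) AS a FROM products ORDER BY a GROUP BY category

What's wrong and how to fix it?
Bug: GROUP BY must precede ORDER BY

Fix: Reorder: SELECT … FROM … GROUP BY … ORDER BY …

Corrected query:
SELECT category, AVG(price) AS a FROM products GROUP BY category ORDER BY a

Result:
category    | a         
------------+-----------
Electronics | 261.825   
Office      | 284.116667
Sports      | 959.466667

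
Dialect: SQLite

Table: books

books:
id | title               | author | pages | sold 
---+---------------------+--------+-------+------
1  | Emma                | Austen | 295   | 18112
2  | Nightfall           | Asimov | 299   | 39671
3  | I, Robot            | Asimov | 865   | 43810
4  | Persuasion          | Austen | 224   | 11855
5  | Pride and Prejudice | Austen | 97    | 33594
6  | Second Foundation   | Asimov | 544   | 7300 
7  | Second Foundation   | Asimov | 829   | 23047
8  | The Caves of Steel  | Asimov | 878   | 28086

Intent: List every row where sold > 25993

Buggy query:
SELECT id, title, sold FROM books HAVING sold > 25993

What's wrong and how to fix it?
Bug: This is a non-aggregate query (no GROUP BY, no aggregates), so in SQLite the HAVING clause is invalid here; a row-level condition belongs in WHERE

Fix: Replace HAVING with WHERE since the condition applies to individual rows

Corrected query:
SELECT id, title, sold FROM books WHERE sold > 25993

Result:
id | title               | sold 
---+---------------------+------
2  | Nightfall           | 39671
3  | I, Robot            | 43810
5  | Pride and Prejudice | 33594
8  | The Caves of Steel  | 28086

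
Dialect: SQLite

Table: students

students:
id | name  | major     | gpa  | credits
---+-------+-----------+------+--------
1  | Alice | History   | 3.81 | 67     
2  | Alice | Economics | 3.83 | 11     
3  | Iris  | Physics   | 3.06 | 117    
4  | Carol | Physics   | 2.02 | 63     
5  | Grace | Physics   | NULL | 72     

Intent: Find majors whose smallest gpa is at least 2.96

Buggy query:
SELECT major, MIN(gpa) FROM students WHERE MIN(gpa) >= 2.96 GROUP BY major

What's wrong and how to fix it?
Bug: MIN() in WHERE is a misuse of aggregate

Fix: Replace WHERE with HAVING after the GROUP BY

Corrected query:
SELECT major, MIN(gpa) FROM students GROUP BY major HAVING MIN(gpa) >= 2.96

Result:
major     | MIN(gpa)
----------+---------
Economics | 3.83    
History   | 3.81    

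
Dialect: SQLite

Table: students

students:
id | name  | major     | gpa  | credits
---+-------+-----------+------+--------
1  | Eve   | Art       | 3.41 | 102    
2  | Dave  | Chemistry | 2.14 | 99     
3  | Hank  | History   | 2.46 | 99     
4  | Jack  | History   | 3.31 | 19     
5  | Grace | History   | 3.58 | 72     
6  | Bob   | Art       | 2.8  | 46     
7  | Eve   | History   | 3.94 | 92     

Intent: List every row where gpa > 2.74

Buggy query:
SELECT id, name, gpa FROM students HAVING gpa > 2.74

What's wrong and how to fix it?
Bug: HAVING filters the output of aggregation, but this query has no GROUP BY and no aggregate functions, so SQLite rejects it (HAVING clause on a non-aggregate query); the condition here is per row

Fix: Replace HAVING with WHERE since the condition applies to individual rows

Corrected query:
SELECT id, name, gpa FROM students WHERE gpa > 2.74

Result:
id | name  | gpa 
---+-------+-----
1  | Eve   | 3.41
4  | Jack  | 3.31
5  | Grace | 3.58
6  | Bob   | 2.8 
7  | Eve   | 3.94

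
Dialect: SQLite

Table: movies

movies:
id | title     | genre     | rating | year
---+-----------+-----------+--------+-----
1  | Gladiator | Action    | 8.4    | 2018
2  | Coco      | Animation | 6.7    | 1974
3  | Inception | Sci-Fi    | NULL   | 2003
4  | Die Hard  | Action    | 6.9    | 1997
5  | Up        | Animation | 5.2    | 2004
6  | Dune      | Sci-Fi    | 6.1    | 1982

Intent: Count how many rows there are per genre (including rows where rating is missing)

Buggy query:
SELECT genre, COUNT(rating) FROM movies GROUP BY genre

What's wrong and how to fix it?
Bug: COUNT(rating) skips NULLs, so groups with missing rating are undercounted

Fix: Replace COUNT(rating) with COUNT(*)

Corrected query:
SELECT genre, COUNT(*) FROM movies GROUP BY genre

Result:
genre     | COUNT(*)
----------+---------
Action    | 2       
Animation | 2       
Sci-Fi    | 2       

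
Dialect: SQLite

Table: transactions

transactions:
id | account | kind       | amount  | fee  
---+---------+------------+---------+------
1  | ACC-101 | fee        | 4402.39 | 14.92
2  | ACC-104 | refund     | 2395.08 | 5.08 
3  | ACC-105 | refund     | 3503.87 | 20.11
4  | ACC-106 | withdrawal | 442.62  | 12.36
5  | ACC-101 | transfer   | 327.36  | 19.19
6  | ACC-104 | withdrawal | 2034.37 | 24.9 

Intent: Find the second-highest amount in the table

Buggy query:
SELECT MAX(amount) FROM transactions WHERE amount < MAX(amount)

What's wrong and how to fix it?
Bug: The inner MAX is an aggregate inside WHERE, which is not allowed

Fix: Put the inner MAX in a scalar subquery

Corrected query:
SELECT MAX(amount) FROM transactions WHERE amount < (SELECT MAX(amount) FROM transactions)

Result:
MAX(amount)
-----------
3503.87    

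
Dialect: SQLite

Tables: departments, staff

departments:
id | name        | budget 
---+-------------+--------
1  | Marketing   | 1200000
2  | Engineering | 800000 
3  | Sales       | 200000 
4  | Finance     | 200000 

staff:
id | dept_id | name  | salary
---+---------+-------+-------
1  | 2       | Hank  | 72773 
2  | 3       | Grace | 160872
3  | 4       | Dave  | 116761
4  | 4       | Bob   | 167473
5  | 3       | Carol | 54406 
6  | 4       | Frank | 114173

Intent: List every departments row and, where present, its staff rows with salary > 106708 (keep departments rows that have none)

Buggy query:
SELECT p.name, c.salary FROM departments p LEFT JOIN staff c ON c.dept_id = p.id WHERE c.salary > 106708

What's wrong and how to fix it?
Bug: A WHERE condition on the right-hand table after LEFT JOIN drops unmatched parents

Fix: Put 'c.salary > 106708' in the JOIN's ON clause instead of WHERE

Corrected query:
SELECT p.name, c.salary FROM departments p LEFT JOIN staff c ON c.dept_id = p.id AND c.salary > 106708

Result:
name        | salary
------------+-------
Marketing   | NULL  
Engineering | NULL  
Sales       | 160872
Finance     | 114173
Finance     | 116761
Finance     | 167473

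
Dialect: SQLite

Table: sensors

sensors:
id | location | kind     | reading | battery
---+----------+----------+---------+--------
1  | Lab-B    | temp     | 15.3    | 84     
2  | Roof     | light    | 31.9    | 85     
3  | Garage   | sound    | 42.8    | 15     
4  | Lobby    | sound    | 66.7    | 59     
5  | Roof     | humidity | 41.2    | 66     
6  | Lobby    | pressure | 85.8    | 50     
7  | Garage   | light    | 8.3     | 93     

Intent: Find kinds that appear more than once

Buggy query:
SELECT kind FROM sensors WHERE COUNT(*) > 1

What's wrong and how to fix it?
Bug: COUNT(*) is an aggregate and cannot be used in WHERE

Fix: Group first, then use HAVING for the count condition

Corrected query:
SELECT kind FROM sensors GROUP BY kind HAVING COUNT(*) > 1

Result:
kind 
-----
light
sound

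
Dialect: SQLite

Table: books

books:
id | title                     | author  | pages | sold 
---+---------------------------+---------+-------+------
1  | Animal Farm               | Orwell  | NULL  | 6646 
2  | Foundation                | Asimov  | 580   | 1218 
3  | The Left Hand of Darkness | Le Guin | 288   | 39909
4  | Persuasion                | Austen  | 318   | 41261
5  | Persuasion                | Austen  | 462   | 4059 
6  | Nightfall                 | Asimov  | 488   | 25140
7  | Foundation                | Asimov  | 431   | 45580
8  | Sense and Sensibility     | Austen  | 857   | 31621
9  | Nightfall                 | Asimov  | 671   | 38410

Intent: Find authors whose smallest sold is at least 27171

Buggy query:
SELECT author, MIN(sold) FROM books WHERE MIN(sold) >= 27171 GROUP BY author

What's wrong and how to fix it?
Bug: Aggregates like MIN are computed per group after WHERE runs

Fix: Use HAVING for the per-group MIN condition

Corrected query:
SELECT author, MIN(sold) FROM books GROUP BY author HAVING MIN(sold) >= 27171

Result:
author  | MIN(sold)
--------+----------
Le Guin | 39909    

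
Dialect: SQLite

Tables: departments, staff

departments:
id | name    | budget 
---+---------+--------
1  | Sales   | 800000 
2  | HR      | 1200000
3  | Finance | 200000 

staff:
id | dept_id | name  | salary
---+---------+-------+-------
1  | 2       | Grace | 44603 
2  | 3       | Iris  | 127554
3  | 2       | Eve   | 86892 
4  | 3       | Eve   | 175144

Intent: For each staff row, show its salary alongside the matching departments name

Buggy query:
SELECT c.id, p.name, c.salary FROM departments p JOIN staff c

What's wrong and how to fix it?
Bug: Missing join condition: each staff row is matched to all departments rows instead of just its own

Fix: Add ON c.dept_id = p.id to the JOIN

Corrected query:
SELECT c.id, p.name, c.salary FROM departments p JOIN staff c ON c.dept_id = p.id

Result:
id | name    | salary
---+---------+-------
1  | HR      | 44603 
2  | Finance | 127554
3  | HR      | 86892 
4  | Finance | 175144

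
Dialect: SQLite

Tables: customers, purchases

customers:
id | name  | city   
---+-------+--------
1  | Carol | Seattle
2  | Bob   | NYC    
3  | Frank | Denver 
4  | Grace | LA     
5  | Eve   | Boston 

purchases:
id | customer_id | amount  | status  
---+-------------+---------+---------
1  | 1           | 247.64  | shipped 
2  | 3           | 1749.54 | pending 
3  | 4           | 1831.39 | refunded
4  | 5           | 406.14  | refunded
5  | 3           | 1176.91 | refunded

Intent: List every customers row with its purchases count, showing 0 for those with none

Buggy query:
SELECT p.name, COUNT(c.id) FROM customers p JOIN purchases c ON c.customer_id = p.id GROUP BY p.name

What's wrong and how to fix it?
Bug: An inner join excludes parents with zero children

Fix: Use LEFT JOIN so parents without children still appear (COUNT(c.id) gives 0)

Corrected query:
SELECT p.name, COUNT(c.id) FROM customers p LEFT JOIN purchases c ON c.customer_id = p.id GROUP BY p.name

Result:
name  | COUNT(c.id)
------+------------
Bob   | 0          
Carol | 1          
Eve   | 1          
Frank | 2          
Grace | 1          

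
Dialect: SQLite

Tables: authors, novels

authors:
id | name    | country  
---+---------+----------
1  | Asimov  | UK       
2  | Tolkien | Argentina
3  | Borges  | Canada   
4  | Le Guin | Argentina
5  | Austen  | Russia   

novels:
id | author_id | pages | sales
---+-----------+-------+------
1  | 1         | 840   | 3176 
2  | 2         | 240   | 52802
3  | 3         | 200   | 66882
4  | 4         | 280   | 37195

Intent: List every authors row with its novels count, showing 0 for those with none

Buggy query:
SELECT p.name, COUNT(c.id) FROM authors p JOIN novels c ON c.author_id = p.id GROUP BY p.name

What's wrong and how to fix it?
Bug: INNER JOIN drops authors rows that have no matching novels rows

Fix: Use LEFT JOIN so parents without children still appear (COUNT(c.id) gives 0)

Corrected query:
SELECT p.name, COUNT(c.id) FROM authors p LEFT JOIN novels c ON c.author_id = p.id GROUP BY p.name

Result:
name    | COUNT(c.id)
--------+------------
Asimov  | 1          
Austen  | 0          
Borges  | 1          
Le Guin | 1          
Tolkien | 1          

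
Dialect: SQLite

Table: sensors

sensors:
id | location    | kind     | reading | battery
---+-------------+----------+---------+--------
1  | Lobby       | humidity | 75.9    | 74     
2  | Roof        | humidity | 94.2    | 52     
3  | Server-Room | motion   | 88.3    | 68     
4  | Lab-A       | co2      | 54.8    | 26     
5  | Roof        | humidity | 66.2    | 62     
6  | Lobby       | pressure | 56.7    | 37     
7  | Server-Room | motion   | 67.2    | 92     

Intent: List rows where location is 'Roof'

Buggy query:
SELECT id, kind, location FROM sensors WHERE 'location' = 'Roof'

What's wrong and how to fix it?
Bug: 'location' in single quotes is a string literal, not the column; the comparison is literal-vs-literal and never true

Fix: Remove the quotes around the column name (or use double quotes for an identifier)

Corrected query:
SELECT id, kind, location FROM sensors WHERE location = 'Roof'

Result:
id | kind     | location
---+----------+---------
2  | humidity | Roof    
5  | humidity | Roof    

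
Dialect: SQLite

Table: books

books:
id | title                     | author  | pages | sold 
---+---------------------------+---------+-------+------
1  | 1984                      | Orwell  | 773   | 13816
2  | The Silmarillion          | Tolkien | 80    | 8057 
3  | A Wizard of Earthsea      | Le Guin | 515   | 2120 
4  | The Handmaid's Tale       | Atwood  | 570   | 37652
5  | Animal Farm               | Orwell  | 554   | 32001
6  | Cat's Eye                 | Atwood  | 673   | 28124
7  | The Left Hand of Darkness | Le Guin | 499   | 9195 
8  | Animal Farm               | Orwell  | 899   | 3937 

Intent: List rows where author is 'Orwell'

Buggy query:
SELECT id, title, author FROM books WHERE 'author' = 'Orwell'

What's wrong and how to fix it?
Bug: Single quotes denote string literals in SQL; the column name is being compared as a constant string

Fix: Remove the quotes around the column name (or use double quotes for an identifier)

Corrected query:
SELECT id, title, author FROM books WHERE author = 'Orwell'

Result:
id | title       | author
---+-------------+-------
1  | 1984        | Orwell
5  | Animal Farm | Orwell
8  | Animal Farm | Orwell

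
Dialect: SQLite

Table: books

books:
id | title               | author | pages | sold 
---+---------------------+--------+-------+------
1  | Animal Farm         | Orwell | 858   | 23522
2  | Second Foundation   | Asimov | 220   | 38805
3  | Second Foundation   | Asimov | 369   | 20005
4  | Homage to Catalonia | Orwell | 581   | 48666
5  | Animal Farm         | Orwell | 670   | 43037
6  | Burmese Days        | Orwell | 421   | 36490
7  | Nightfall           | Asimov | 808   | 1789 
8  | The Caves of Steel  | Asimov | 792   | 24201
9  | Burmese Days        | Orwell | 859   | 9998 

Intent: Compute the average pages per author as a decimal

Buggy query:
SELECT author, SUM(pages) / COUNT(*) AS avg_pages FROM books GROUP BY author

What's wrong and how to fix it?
Bug: Both operands are integers, so '/' performs integer division and truncates

Fix: Cast one side to REAL so the division keeps the fractional part

Corrected query:
SELECT author, SUM(pages) * 1.0 / COUNT(*) AS avg_pages FROM books GROUP BY author

Result:
author | avg_pages
-------+----------
Asimov | 547.25   
Orwell | 677.8    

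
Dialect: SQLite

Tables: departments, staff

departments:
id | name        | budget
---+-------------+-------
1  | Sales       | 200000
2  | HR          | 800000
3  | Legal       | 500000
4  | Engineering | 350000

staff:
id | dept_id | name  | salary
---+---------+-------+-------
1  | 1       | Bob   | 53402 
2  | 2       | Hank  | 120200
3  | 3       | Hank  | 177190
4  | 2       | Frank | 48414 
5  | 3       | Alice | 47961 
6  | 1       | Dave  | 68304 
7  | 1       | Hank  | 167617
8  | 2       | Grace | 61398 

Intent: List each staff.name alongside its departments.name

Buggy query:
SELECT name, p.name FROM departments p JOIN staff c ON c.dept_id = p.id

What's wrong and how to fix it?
Bug: 'name' exists in both joined tables, so the database can't tell which one is meant

Fix: Prefix ambiguous columns with the table alias

Corrected query:
SELECT c.name, p.name FROM departments p JOIN staff c ON c.dept_id = p.id

Result:
name  | name 
------+------
Bob   | Sales
Hank  | HR   
Hank  | Legal
Frank | HR   
Alice | Legal
Dave  | Sales
Hank  | Sales
Grace | HR   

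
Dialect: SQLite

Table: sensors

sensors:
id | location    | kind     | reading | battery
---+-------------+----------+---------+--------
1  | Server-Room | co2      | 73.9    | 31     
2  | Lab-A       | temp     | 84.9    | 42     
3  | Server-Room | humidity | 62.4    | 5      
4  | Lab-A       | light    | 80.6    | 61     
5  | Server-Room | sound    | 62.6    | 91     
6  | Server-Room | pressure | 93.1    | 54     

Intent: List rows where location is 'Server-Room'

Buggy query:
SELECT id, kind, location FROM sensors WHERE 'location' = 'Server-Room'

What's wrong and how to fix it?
Bug: Single quotes denote string literals in SQL; the column name is being compared as a constant string

Fix: Reference the column as location without single quotes

Corrected query:
SELECT id, kind, location FROM sensors WHERE location = 'Server-Room'

Result:
id | kind     | location   
---+----------+------------
1  | co2      | Server-Room
3  | humidity | Server-Room
5  | sound    | Server-Room
6  | pressure | Server-Room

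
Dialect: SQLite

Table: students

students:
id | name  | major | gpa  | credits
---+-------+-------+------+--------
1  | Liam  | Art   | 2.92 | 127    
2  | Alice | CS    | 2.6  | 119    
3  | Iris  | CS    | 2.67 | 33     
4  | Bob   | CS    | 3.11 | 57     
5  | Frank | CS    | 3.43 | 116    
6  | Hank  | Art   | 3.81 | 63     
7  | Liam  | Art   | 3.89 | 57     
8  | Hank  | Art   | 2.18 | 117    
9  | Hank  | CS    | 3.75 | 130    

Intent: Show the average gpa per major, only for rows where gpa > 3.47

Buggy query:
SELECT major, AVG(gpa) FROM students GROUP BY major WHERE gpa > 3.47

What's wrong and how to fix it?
Bug: WHERE cannot follow GROUP BY

Fix: Move the WHERE clause before GROUP BY

Corrected query:
SELECT major, AVG(gpa) FROM students WHERE gpa > 3.47 GROUP BY major

Result:
major | AVG(gpa)
------+---------
Art   | 3.85    
CS    | 3.75    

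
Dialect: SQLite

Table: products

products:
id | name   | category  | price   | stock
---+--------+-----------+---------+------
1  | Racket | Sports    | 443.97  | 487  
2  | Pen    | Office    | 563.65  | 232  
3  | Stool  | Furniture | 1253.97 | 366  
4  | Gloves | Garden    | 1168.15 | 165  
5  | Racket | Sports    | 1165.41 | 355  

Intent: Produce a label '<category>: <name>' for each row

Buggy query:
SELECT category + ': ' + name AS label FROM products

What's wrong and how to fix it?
Bug: SQLite uses || for string concatenation; + coerces text to numbers (yielding 0)

Fix: Replace + with || to concatenate text

Corrected query:
SELECT category || ': ' || name AS label FROM products

Result:
label           
----------------
Sports: Racket  
Office: Pen     
Furniture: Stool
Garden: Gloves  
Sports: Racket  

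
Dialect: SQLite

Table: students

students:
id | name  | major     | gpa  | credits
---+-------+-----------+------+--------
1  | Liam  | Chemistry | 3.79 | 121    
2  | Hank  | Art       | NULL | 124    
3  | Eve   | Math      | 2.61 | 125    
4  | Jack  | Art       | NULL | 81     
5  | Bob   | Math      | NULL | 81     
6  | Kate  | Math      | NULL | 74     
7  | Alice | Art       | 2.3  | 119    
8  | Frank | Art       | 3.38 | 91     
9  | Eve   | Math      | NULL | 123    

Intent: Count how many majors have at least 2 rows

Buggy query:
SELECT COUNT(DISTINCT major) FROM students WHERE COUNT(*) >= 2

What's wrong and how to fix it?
Bug: COUNT(*) cannot appear in WHERE; the per-group count doesn't exist yet

Fix: Use a subquery that GROUPs and filters with HAVING, then count its rows

Corrected query:
SELECT COUNT(*) FROM (SELECT major FROM students GROUP BY major HAVING COUNT(*) >= 2)

Result:
COUNT(*)
--------
2       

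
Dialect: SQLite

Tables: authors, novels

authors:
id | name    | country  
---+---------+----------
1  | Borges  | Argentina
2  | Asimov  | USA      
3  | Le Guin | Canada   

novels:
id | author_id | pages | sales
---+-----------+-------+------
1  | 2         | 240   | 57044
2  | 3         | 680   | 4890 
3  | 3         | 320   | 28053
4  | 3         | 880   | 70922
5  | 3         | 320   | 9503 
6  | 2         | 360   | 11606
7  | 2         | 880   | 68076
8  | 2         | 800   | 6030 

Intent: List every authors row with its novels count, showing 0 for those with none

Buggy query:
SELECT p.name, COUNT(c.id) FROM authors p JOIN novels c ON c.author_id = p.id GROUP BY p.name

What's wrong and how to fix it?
Bug: INNER JOIN drops authors rows that have no matching novels rows

Fix: Use LEFT JOIN so parents without children still appear (COUNT(c.id) gives 0)

Corrected query:
SELECT p.name, COUNT(c.id) FROM authors p LEFT JOIN novels c ON c.author_id = p.id GROUP BY p.name

Result:
name    | COUNT(c.id)
--------+------------
Asimov  | 4          
Borges  | 0          
Le Guin | 4          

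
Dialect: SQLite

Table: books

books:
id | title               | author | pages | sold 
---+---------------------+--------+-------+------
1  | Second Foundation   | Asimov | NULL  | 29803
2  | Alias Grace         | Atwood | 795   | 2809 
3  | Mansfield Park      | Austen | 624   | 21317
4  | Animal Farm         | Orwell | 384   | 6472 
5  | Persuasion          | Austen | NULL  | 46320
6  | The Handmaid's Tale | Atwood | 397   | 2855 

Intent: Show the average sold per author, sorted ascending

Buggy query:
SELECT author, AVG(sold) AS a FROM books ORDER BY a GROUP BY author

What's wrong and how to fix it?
Bug: GROUP BY must precede ORDER BY

Fix: Move ORDER BY to the end, after GROUP BY

Corrected query:
SELECT author, AVG(sold) AS a FROM books GROUP BY author ORDER BY a

Result:
author | a      
-------+--------
Atwood | 2832   
Orwell | 6472   
Asimov | 29803  
Austen | 33818.5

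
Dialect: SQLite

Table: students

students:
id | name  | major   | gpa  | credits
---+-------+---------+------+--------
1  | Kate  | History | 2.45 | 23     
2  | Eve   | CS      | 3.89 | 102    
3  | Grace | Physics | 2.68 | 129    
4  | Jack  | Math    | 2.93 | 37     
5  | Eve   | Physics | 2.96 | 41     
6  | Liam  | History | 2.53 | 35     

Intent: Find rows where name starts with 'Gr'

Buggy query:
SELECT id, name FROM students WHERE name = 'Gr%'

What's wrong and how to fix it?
Bug: Wildcards only work with LIKE; '=' treats '%' as a literal character

Fix: Replace '=' with LIKE so 'Gr%' is treated as a pattern

Corrected query:
SELECT id, name FROM students WHERE name LIKE 'Gr%'

Result:
id | name 
---+------
3  | Grace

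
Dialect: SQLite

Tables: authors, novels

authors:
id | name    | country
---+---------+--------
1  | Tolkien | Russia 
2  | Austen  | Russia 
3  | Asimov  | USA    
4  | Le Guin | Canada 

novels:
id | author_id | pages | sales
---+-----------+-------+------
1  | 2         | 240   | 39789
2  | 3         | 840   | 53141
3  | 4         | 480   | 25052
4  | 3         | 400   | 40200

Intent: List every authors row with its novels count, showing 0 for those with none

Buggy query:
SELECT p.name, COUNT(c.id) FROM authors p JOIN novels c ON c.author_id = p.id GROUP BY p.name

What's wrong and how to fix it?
Bug: An inner join excludes parents with zero children

Fix: Use LEFT JOIN so parents without children still appear (COUNT(c.id) gives 0)

Corrected query:
SELECT p.name, COUNT(c.id) FROM authors p LEFT JOIN novels c ON c.author_id = p.id GROUP BY p.name

Result:
name    | COUNT(c.id)
--------+------------
Asimov  | 2          
Austen  | 1          
Le Guin | 1          
Tolkien | 0          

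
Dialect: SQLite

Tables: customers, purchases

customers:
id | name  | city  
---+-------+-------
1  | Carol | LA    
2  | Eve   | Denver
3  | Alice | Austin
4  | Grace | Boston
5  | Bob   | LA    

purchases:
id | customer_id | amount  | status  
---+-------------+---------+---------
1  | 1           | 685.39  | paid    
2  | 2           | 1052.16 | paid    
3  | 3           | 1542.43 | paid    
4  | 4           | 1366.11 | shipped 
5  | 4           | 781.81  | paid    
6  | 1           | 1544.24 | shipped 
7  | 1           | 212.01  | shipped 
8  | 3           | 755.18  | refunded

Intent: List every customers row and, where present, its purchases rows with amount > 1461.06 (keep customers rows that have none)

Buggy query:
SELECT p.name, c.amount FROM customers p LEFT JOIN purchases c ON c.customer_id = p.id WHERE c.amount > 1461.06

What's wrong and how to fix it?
Bug: Filtering c.amount in WHERE discards the NULL rows produced by LEFT JOIN, turning it into an inner join

Fix: Put 'c.amount > 1461.06' in the JOIN's ON clause instead of WHERE

Corrected query:
SELECT p.name, c.amount FROM customers p LEFT JOIN purchases c ON c.customer_id = p.id AND c.amount > 1461.06

Result:
name  | amount 
------+--------
Carol | 1544.24
Eve   | NULL   
Alice | 1542.43
Grace | NULL   
Bob   | NULL   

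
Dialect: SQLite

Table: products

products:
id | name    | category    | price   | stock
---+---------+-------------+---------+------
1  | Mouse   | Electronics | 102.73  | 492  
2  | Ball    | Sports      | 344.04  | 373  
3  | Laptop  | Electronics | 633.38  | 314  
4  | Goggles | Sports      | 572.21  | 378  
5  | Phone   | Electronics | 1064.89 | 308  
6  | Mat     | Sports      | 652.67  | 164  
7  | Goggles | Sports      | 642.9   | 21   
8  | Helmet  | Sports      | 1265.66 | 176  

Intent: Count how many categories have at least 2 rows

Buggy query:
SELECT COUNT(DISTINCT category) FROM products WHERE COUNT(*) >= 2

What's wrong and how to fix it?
Bug: WHERE filters individual rows, not groups, so a group-level COUNT is invalid there

Fix: Use a subquery that GROUPs and filters with HAVING, then count its rows

Corrected query:
SELECT COUNT(*) FROM (SELECT category FROM products GROUP BY category HAVING COUNT(*) >= 2)

Result:
COUNT(*)
--------
2       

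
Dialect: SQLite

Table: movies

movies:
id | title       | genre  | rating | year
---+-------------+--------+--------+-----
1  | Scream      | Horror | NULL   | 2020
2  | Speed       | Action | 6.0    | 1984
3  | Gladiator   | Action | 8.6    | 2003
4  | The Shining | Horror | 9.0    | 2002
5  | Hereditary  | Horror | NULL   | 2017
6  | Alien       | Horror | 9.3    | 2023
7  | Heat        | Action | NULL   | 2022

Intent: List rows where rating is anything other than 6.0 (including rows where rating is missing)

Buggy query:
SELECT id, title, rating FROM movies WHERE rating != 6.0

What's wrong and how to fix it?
Bug: 'rating != 6.0' is unknown when rating is NULL, so NULL rows are silently excluded

Fix: Add an explicit OR rating IS NULL to include the missing-value rows

Corrected query:
SELECT id, title, rating FROM movies WHERE rating != 6.0 OR rating IS NULL

Result:
id | title       | rating
---+-------------+-------
1  | Scream      | NULL  
3  | Gladiator   | 8.6   
4  | The Shining | 9     
5  | Hereditary  | NULL  
6  | Alien       | 9.3   
7  | Heat        | NULL  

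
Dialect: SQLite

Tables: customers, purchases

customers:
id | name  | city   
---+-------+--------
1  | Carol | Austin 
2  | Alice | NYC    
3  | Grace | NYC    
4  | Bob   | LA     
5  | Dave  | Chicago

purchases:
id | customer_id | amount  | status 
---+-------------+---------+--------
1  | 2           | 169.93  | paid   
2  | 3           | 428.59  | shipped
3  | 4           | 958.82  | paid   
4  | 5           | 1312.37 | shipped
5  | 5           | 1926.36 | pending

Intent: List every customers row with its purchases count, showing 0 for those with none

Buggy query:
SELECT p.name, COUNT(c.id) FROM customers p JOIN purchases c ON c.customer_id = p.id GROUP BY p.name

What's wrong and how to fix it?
Bug: An inner join excludes parents with zero children

Fix: Switch to LEFT JOIN to retain unmatched parent rows

Corrected query:
SELECT p.name, COUNT(c.id) FROM customers p LEFT JOIN purchases c ON c.customer_id = p.id GROUP BY p.name

Result:
name  | COUNT(c.id)
------+------------
Alice | 1          
Bob   | 1          
Carol | 0          
Dave  | 2          
Grace | 1          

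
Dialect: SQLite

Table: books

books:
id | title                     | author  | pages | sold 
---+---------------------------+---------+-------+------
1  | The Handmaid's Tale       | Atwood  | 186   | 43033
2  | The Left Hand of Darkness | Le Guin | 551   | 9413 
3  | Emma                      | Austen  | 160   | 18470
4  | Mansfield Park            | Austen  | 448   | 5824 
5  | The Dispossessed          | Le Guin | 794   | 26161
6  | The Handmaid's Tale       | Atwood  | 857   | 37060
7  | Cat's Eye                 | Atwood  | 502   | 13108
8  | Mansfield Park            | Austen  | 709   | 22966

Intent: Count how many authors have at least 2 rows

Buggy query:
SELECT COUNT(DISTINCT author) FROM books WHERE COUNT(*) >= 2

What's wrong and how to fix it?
Bug: COUNT(*) cannot appear in WHERE; the per-group count doesn't exist yet

Fix: Use a subquery that GROUPs and filters with HAVING, then count its rows

Corrected query:
SELECT COUNT(*) FROM (SELECT author FROM books GROUP BY author HAVING COUNT(*) >= 2)

Result:
COUNT(*)
--------
3       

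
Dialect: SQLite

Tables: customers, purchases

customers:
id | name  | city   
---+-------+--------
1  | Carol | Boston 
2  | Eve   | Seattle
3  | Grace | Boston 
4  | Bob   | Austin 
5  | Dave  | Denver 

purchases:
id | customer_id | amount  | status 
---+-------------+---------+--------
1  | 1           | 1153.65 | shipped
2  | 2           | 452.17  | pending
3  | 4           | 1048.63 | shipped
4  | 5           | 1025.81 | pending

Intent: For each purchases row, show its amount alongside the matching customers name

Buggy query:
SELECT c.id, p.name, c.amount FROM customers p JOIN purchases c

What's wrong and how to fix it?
Bug: JOIN with no ON clause produces a cartesian product; every purchases row pairs with every customers row

Fix: Add ON c.customer_id = p.id to the JOIN

Corrected query:
SELECT c.id, p.name, c.amount FROM customers p JOIN purchases c ON c.customer_id = p.id

Result:
id | name  | amount 
---+-------+--------
1  | Carol | 1153.65
2  | Eve   | 452.17 
3  | Bob   | 1048.63
4  | Dave  | 1025.81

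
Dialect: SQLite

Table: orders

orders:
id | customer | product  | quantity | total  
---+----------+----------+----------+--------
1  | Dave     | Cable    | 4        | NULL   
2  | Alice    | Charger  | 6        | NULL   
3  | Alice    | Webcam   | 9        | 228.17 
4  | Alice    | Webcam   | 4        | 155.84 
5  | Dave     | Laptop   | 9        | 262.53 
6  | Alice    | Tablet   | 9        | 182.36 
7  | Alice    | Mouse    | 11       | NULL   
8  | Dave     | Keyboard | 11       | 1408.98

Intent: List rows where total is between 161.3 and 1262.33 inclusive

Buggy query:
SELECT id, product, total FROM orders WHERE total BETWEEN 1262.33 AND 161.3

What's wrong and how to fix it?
Bug: BETWEEN expects the lower bound first; with 1262.33 AND 161.3 the range is empty

Fix: Swap the bounds so the smaller value comes first

Corrected query:
SELECT id, product, total FROM orders WHERE total BETWEEN 161.3 AND 1262.33

Result:
id | product | total 
---+---------+-------
3  | Webcam  | 228.17
5  | Laptop  | 262.53
6  | Tablet  | 182.36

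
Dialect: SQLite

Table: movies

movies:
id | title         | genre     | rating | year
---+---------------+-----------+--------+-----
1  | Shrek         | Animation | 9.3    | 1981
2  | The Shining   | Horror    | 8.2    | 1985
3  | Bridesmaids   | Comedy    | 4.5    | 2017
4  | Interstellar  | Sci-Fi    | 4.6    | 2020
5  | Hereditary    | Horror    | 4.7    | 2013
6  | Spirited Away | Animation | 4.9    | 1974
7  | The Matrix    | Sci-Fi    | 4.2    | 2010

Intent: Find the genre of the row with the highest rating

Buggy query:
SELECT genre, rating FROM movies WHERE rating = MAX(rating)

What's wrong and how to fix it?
Bug: MAX(rating) is an aggregate and cannot be used directly in WHERE

Fix: Wrap MAX in a scalar subquery so WHERE compares against a single value

Corrected query:
SELECT genre, rating FROM movies WHERE rating = (SELECT MAX(rating) FROM movies)

Result:
genre     | rating
----------+-------
Animation | 9.3   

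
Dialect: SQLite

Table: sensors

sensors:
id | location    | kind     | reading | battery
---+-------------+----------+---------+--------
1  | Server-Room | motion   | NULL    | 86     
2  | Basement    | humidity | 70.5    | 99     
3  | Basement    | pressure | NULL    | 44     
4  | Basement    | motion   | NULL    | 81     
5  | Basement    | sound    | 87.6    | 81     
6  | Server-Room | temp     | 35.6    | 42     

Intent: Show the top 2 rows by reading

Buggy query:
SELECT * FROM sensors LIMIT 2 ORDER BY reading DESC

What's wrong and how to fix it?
Bug: LIMIT must come after ORDER BY

Fix: Swap the clauses: ORDER BY first, then LIMIT

Corrected query:
SELECT * FROM sensors ORDER BY reading DESC LIMIT 2

Result:
id | location | kind     | reading | battery
---+----------+----------+---------+--------
5  | Basement | sound    | 87.6    | 81     
2  | Basement | humidity | 70.5    | 99     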